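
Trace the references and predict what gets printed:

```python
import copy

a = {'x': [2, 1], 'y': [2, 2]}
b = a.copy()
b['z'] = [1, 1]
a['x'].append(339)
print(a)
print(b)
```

Key concept: shallow copy of dict with mutable values.
Step by step:
`a = {'x': [2, 1], 'y': [2, 2]}` → a = {'x': [2, 1], 'y': [2, 2]}
`b = a.copy()` → b = {'x': [2, 1], 'y': [2, 2]}
`b['z'] = [1, 1]` → b = {'x': [2, 1], 'y': [2, 2], 'z': [1, 1]}
`a['x'].append(339)` → a = {'x': [2, 1, 339], 'y': [2, 2]}; b = {'x': [2, 1, 339], 'y': [2, 2], 'z': [1, 1]}
`print(a)` → prints {'x': [2, 1, 339], 'y': [2, 2]}
`print(b)` → prints {'x': [2, 1, 339], 'y': [2, 2], 'z': [1, 1]}

Answer:
{'x': [2, 1, 339], 'y': [2, 2]}
{'x': [2, 1, 339], 'y': [2, 2], 'z': [1, 1]}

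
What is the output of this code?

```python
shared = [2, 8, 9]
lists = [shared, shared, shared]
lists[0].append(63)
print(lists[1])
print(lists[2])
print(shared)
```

Key concept: list of same reference.
Step by step:
`shared = [2, 8, 9]` → shared = [2, 8, 9]
`lists = [shared, shared, shared]` → lists = [[2, 8, 9], [2, 8, 9], [2, 8, 9]]
`lists[0].append(63)` → shared = [2, 8, 9, 63]; lists = [[2, 8, 9, 63], [2, 8, 9, 63], [2, 8, 9, 63]]
`print(lists[1])` → prints [2, 8, 9, 63]
`print(lists[2])` → prints [2, 8, 9, 63]
`print(shared)` → prints [2, 8, 9, 63]

Answer:
[2, 8, 9, 63]
[2, 8, 9, 63]
[2, 8, 9, 63]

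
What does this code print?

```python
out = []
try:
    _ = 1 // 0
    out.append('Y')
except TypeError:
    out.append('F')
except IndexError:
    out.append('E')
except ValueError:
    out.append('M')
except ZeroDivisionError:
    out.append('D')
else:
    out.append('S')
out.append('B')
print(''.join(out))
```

Execution trace: 'D' (except ZeroDivisionError) → 'B' (after the try/except). Output: DB

Answer: DB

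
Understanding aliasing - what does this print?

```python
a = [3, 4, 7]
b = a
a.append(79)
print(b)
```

Key concept: basic list aliasing.
Step by step:
`a = [3, 4, 7]` → a = [3, 4, 7]
`b = a` → b = [3, 4, 7] (same object as a)
`a.append(79)` → a = [3, 4, 7, 79] (same object as b); b = [3, 4, 7, 79] (same object as a)
`print(b)` → prints [3, 4, 7, 79]

Answer: [3, 4, 7, 79]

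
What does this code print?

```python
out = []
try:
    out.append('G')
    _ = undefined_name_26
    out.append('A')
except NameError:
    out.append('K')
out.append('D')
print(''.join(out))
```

Execution trace: 'G' (try body) → 'K' (except NameError) → 'D' (after the try/except). Output: GKD

Answer: GKD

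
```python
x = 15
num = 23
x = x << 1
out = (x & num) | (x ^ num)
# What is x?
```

Trace:
`x = 15` → x = 15
`num = 23` → num = 23
`x = x << 1` → x = 30
`out = (x & num) | (x ^ num)` → out = 31
So x = 30

Answer: 30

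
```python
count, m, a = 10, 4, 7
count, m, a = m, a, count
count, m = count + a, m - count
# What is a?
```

Trace:
`count, m, a = 10, 4, 7` → count = 10; m = 4; a = 7
`count, m, a = m, a, count` → count = 4; m = 7; a = 10
`count, m = count + a, m - count` → count = 14; m = 3
So a = 10

Answer: 10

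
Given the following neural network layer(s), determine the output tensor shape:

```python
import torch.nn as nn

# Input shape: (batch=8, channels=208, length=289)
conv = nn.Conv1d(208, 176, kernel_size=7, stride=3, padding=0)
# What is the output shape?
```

Input: (8, 208, 289) -> Output: (8, 176, 95)

Answer: (8, 176, 95)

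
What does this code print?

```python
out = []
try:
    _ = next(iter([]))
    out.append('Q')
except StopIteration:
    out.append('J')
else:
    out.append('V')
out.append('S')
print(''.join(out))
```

Execution trace: 'J' (except StopIteration) → 'S' (after the try/except). Output: JS

Answer: JS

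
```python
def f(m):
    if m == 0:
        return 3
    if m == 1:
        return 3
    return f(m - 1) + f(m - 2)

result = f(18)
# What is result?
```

Build up from base cases: f(0)=3, f(1)=3, f(2)=6, f(3)=9, f(4)=15, f(5)=24, f(6)=39, ..., f(18)=12543

Answer: 12543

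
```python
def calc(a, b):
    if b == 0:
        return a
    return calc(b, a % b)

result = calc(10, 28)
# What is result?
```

calc(10, 28) -> calc(28, 10) -> calc(10, 8) -> calc(8, 2) -> calc(2, 0) -> 2

Answer: 2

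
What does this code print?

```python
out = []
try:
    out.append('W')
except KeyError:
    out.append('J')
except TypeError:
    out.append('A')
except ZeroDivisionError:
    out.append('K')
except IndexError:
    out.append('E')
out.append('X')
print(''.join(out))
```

Execution trace: 'W' (try body, no exception) → 'X' (after the try/except). Output: WX

Answer: WX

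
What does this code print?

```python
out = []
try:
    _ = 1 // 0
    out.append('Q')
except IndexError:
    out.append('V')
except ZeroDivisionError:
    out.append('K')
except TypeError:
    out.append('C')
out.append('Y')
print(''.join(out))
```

Execution trace: 'K' (except ZeroDivisionError) → 'Y' (after the try/except). Output: KY

Answer: KY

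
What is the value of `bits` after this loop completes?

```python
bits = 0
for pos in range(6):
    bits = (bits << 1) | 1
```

Build 6 consecutive 1-bits: 0b111111
`bits` takes the values: 0 → 1 → 3 → 7 → 15 → 31 → 63

Answer: 63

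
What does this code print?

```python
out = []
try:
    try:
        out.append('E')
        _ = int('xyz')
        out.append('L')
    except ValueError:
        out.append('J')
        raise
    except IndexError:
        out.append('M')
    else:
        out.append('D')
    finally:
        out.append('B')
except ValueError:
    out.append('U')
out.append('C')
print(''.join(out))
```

Execution trace: 'E' (inner try body) → 'J' (inner except ValueError) → 'B' (inner finally) → 'U' (outer except ValueError) → 'C' (after the try/except). Output: EJBUC

Answer: EJBUC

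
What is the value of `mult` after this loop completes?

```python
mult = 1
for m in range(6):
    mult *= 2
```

2^6 = 64
`mult` takes the values: 1 → 2 → 4 → 8 → 16 → 32 → 64

Answer: 64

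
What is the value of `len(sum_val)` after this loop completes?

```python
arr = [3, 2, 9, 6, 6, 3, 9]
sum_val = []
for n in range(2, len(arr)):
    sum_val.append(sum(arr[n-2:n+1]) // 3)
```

Number of 3-element averages
`sum_val` takes the values: [] → [4] → [4, 5] → [4, 5, 7] → [4, 5, 7, 5] → [4, 5, 7, 5, 6]
So `len(sum_val)` = 5

Answer: 5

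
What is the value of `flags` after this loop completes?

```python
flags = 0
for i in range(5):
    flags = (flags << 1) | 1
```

Build 5 consecutive 1-bits: 0b11111
`flags` takes the values: 0 → 1 → 3 → 7 → 15 → 31

Answer: 31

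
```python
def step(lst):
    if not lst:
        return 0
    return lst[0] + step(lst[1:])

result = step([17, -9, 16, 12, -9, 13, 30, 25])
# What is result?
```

17 + (-9) + 16 + 12 + (-9) + 13 + 30 + 25 + 0 = 95

Answer: 95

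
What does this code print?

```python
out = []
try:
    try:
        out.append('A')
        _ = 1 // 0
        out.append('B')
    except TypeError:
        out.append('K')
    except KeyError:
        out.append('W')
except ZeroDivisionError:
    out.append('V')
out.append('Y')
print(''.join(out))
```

Execution trace: 'A' (inner try body) → 'V' (outer except ZeroDivisionError) → 'Y' (after the try/except). Output: AVY

Answer: AVY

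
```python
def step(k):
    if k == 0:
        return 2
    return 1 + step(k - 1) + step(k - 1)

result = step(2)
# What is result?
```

step(k) = 1 + 2·step(k-1), step(0)=2. Closed form: (2+1)·2^2 - 1 = 11.

Answer: 11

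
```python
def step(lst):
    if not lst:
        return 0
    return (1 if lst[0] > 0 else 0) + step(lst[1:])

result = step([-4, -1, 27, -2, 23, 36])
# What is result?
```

Count of positive elements in [-4, -1, 27, -2, 23, 36] = 3

Answer: 3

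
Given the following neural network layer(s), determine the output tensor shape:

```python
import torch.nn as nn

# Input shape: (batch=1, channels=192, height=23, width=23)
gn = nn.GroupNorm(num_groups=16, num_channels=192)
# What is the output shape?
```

Input: (1, 192, 23, 23) -> Output: (1, 192, 23, 23)

Answer: (1, 192, 23, 23)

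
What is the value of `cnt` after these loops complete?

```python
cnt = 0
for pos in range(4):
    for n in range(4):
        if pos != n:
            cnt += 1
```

4² - 4 (exclude diagonal)
`cnt` takes the values: 0 → 1 → 2 → 3 → 4 → 5 → 6 → 7 → 8 → 9 → 10 → 11 → 12

Answer: 12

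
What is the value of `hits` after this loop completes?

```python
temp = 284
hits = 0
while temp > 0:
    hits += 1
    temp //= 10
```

Count digits by repeated division by 10
`hits` takes the values: 0 → 1 → 2 → 3

Answer: 3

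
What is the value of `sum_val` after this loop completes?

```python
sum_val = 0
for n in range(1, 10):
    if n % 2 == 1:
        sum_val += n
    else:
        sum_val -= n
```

Add odd, subtract even
`sum_val` takes the values: 0 → 1 → -1 → 2 → -2 → 3 → -3 → 4 → -4 → 5

Answer: 5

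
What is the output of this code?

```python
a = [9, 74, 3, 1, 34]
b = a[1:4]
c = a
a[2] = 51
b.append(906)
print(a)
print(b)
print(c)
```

Key concept: slice vs alias.
Step by step:
`a = [9, 74, 3, 1, 34]` → a = [9, 74, 3, 1, 34]
`b = a[1:4]` → b = [74, 3, 1]
`c = a` → c = [9, 74, 3, 1, 34] (same object as a)
`a[2] = 51` → a = [9, 74, 51, 1, 34] (same object as c); c = [9, 74, 51, 1, 34] (same object as a)
`b.append(906)` → b = [74, 3, 1, 906]
`print(a)` → prints [9, 74, 51, 1, 34]
`print(b)` → prints [74, 3, 1, 906]
`print(c)` → prints [9, 74, 51, 1, 34]

Answer:
[9, 74, 51, 1, 34]
[74, 3, 1, 906]
[9, 74, 51, 1, 34]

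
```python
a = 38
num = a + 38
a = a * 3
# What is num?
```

Trace:
`a = 38` → a = 38
`num = a + 38` → num = 76
`a = a * 3` → a = 114
So num = 76

Answer: 76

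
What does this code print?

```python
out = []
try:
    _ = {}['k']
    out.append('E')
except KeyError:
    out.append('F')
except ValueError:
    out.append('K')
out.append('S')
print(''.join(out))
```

Execution trace: 'F' (except KeyError) → 'S' (after the try/except). Output: FS

Answer: FS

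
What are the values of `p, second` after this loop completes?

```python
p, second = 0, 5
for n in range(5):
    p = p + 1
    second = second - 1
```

p goes 0→5, second goes 5→0
`p, second` takes the values: (0, 5) → (1, 5) → (1, 4) → (2, 4) → (2, 3) → (3, 3) → (3, 2) → (4, 2) → (4, 1) → (5, 1) → (5, 0)

Answer: 5, 0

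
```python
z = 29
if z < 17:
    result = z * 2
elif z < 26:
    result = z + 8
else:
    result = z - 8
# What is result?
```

Trace:
`z = 29` → z = 29
`if z < 17: ...` → z < 17 is False, z < 26 is False, take else branch → result = 21
So result = 21

Answer: 21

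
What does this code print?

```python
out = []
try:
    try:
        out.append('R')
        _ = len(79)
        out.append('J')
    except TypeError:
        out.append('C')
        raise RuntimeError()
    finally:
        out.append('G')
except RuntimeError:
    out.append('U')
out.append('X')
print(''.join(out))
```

Execution trace: 'R' (inner try body) → 'C' (inner except TypeError) → 'G' (inner finally) → 'U' (outer except RuntimeError) → 'X' (after the try/except). Output: RCGUX

Answer: RCGUX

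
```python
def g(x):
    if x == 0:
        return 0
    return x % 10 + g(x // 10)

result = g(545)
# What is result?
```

Sum of digits of 545: 5 + 4 + 5 = 14

Answer: 14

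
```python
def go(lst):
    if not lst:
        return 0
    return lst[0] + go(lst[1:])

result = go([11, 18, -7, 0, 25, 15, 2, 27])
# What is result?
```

11 + 18 + (-7) + 0 + 25 + 15 + 2 + 27 + 0 = 91

Answer: 91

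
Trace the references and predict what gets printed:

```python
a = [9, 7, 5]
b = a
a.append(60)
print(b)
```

Key concept: basic list aliasing.
Step by step:
`a = [9, 7, 5]` → a = [9, 7, 5]
`b = a` → b = [9, 7, 5] (same object as a)
`a.append(60)` → a = [9, 7, 5, 60] (same object as b); b = [9, 7, 5, 60] (same object as a)
`print(b)` → prints [9, 7, 5, 60]

Answer: [9, 7, 5, 60]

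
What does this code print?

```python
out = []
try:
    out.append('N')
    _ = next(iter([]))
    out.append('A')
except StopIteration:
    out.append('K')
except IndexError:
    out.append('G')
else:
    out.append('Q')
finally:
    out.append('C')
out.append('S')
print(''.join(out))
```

Execution trace: 'N' (try body) → 'K' (except StopIteration) → 'C' (finally) → 'S' (after the try/except). Output: NKCS

Answer: NKCS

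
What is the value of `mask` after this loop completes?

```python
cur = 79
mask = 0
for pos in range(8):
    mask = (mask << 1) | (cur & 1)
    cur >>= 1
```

Reverse lowest 8 bits of 79
`mask` takes the values: 0 → 1 → 3 → 7 → 15 → 30 → 60 → 121 → 242

Answer: 242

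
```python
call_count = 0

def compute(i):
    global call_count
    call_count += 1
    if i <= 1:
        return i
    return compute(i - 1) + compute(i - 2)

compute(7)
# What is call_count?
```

Calls(i) = 1 + Calls(i-1) + Calls(i-2); Calls(0)=Calls(1)=1. For i=7 this gives 41.

Answer: 41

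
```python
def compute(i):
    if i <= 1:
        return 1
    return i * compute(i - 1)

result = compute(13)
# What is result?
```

compute(13) = 13 * 12 * 11 * 10 * 9 * 8 * 7 * 6 * 5 * 4 * 3 * 2 * 1 = 6227020800

Answer: 6227020800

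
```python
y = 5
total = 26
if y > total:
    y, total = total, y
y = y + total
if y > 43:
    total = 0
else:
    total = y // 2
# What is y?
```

Trace:
`y = 5` → y = 5
`total = 26` → total = 26
`if y > total: ...` → y > total is False → no variable changes
`y = y + total` → y = 31
`if y > 43: ...` → y > 43 is False, take else branch → total = 15
So y = 31

Answer: 31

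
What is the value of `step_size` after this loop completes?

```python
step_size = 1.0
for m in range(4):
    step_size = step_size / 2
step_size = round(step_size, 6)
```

Halving LR 4 times: 1 / 2^4
`step_size` takes the values: 1.0 → 0.5 → 0.25 → 0.125 → 0.0625

Answer: 0.0625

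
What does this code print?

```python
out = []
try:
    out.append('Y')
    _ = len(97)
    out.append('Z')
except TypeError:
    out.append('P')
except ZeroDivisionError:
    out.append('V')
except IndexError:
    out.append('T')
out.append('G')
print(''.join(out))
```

Execution trace: 'Y' (try body) → 'P' (except TypeError) → 'G' (after the try/except). Output: YPG

Answer: YPG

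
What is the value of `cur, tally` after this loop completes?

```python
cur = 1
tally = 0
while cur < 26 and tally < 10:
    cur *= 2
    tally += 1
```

Double until >= 26 or 10 iterations
`cur, tally` takes the values: (1, 0) → (2, 0) → (2, 1) → (4, 1) → (4, 2) → (8, 2) → (8, 3) → (16, 3) → (16, 4) → (32, 4) → (32, 5)

Answer: 32, 5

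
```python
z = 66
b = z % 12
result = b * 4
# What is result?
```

Trace:
`z = 66` → z = 66
`b = z % 12` → b = 6
`result = b * 4` → result = 24
So result = 24

Answer: 24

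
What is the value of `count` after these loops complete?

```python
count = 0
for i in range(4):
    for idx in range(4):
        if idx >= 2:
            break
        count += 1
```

Inner breaks at 2, outer runs 4 times
`count` takes the values: 0 → 1 → 2 → 3 → 4 → 5 → 6 → 7 → 8

Answer: 8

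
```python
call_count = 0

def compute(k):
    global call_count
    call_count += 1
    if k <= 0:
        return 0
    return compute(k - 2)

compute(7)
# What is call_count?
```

Linear recursion stepping by 2: 5 calls from k=7 down to ≤0.

Answer: 5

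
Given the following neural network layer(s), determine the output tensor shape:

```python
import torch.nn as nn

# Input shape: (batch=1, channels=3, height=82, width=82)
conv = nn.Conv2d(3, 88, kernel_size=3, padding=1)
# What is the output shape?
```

Input: (1, 3, 82, 82) -> Output: (1, 88, 82, 82)

Answer: (1, 88, 82, 82)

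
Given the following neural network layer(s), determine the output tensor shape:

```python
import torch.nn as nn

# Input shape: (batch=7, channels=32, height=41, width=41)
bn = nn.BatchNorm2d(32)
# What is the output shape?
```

Input: (7, 32, 41, 41) -> Output: (7, 32, 41, 41)

Answer: (7, 32, 41, 41)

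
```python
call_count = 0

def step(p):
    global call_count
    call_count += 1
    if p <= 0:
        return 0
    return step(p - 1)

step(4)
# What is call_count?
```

Linear recursion stepping by 1: 5 calls from p=4 down to ≤0.

Answer: 5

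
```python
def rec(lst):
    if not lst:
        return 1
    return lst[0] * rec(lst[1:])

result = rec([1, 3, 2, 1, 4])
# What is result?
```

Product over [1, 3, 2, 1, 4] = 1 * 3 * 2 * 1 * 4 = 24

Answer: 24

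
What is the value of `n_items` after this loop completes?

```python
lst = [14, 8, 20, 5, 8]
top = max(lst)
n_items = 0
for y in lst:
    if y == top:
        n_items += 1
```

Count of max value 20 in [14, 8, 20, 5, 8]
`n_items` takes the values: 0 → 1

Answer: 1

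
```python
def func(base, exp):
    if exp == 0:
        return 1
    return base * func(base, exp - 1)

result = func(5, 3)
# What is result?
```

func(5, 3) = 5 * 5 * 5 = 125

Answer: 125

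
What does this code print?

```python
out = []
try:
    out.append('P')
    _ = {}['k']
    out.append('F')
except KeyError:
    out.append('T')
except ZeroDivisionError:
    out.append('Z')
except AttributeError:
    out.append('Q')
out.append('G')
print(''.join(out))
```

Execution trace: 'P' (try body) → 'T' (except KeyError) → 'G' (after the try/except). Output: PTG

Answer: PTG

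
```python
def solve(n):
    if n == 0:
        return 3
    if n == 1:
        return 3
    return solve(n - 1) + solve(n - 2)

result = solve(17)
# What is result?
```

Build up from base cases: solve(0)=3, solve(1)=3, solve(2)=6, solve(3)=9, solve(4)=15, solve(5)=24, solve(6)=39, ..., solve(17)=7752

Answer: 7752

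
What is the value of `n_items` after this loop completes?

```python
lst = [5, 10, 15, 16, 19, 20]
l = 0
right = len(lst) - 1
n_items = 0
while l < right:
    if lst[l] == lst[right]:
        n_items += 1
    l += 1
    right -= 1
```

Count matching pairs from ends
`n_items` takes the values: 0

Answer: 0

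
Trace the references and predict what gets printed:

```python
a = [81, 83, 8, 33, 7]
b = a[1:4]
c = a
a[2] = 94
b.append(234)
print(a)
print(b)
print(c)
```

Key concept: slice vs alias.
Step by step:
`a = [81, 83, 8, 33, 7]` → a = [81, 83, 8, 33, 7]
`b = a[1:4]` → b = [83, 8, 33]
`c = a` → c = [81, 83, 8, 33, 7] (same object as a)
`a[2] = 94` → a = [81, 83, 94, 33, 7] (same object as c); c = [81, 83, 94, 33, 7] (same object as a)
`b.append(234)` → b = [83, 8, 33, 234]
`print(a)` → prints [81, 83, 94, 33, 7]
`print(b)` → prints [83, 8, 33, 234]
`print(c)` → prints [81, 83, 94, 33, 7]

Answer:
[81, 83, 94, 33, 7]
[83, 8, 33, 234]
[81, 83, 94, 33, 7]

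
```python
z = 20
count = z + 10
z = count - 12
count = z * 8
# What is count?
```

Trace:
`z = 20` → z = 20
`count = z + 10` → count = 30
`z = count - 12` → z = 18
`count = z * 8` → count = 144
So count = 144

Answer: 144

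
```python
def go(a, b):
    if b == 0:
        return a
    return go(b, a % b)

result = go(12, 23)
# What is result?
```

go(12, 23) -> go(23, 12) -> go(12, 11) -> go(11, 1) -> go(1, 0) -> 1

Answer: 1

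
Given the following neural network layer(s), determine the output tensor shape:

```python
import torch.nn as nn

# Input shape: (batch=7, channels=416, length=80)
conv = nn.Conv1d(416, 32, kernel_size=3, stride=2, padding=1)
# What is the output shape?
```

Input: (7, 416, 80) -> Output: (7, 32, 40)

Answer: (7, 32, 40)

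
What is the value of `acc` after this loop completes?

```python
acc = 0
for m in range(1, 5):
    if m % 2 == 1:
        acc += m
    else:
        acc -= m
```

Add odd, subtract even
`acc` takes the values: 0 → 1 → -1 → 2 → -2

Answer: -2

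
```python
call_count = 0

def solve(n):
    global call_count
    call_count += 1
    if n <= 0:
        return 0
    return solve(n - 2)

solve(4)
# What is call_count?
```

Linear recursion stepping by 2: 3 calls from n=4 down to ≤0.

Answer: 3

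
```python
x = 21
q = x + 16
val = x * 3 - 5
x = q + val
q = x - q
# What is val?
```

Trace:
`x = 21` → x = 21
`q = x + 16` → q = 37
`val = x * 3 - 5` → val = 58
`x = q + val` → x = 95
`q = x - q` → q = 58
So val = 58

Answer: 58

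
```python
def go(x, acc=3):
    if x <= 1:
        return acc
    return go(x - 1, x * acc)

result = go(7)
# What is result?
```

Accumulator trace (n, acc): (7, 3) -> (6, 21) -> (5, 126) -> (4, 630) -> (3, 2520) -> (2, 7560) -> (1, 15120) -> return 15120

Answer: 15120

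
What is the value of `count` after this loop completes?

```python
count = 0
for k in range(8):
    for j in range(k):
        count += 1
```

Triangle number: 0+1+2+...+7
`count` takes the values: 0 → 1 → 2 → 3 → 4 → 5 → 6 → 7 → 8 → 9 → 10 → 11 → 12 → 13 → 14 → 15 → 16 → 17 → 18 → 19 → 20 → 21 → 22 → 23 → 24 → 25 → 26 → 27 → 28

Answer: 28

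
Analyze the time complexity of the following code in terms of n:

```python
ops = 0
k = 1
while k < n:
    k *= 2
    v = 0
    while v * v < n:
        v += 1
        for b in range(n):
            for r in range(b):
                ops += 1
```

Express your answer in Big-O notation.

Each loop level contributes: log n × √n × n × n. Multiplying the contributions gives O(n^2√n log n).

Answer: O(n^2√n log n)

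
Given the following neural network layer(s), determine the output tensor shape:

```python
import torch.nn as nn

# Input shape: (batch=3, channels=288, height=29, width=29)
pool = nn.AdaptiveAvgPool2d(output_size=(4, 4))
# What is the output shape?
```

Input: (3, 288, 29, 29) -> Output: (3, 288, 4, 4)

Answer: (3, 288, 4, 4)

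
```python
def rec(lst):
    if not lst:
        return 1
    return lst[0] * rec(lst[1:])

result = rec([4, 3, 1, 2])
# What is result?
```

Product over [4, 3, 1, 2] = 4 * 3 * 1 * 2 = 24

Answer: 24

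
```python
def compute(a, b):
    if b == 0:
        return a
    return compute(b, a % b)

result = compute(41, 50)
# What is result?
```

compute(41, 50) -> compute(50, 41) -> compute(41, 9) -> compute(9, 5) -> compute(5, 4) -> compute(4, 1) -> compute(1, 0) -> 1

Answer: 1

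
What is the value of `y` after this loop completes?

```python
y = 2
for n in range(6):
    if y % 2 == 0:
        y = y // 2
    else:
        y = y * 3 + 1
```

Collatz-style transformation from 2
`y` takes the values: 2 → 1 → 4 → 2 → 1 → 4 → 2

Answer: 2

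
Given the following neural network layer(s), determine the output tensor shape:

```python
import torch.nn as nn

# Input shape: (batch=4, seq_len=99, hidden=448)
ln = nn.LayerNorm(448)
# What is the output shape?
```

Input: (4, 99, 448) -> Output: (4, 99, 448)

Answer: (4, 99, 448)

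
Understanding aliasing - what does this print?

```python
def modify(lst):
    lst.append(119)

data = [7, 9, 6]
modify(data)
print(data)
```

Key concept: function modifies passed list.
Step by step:
`data = [7, 9, 6]` → data = [7, 9, 6]
`modify(data)` → data = [7, 9, 6, 119]
`print(data)` → prints [7, 9, 6, 119]

Answer: [7, 9, 6, 119]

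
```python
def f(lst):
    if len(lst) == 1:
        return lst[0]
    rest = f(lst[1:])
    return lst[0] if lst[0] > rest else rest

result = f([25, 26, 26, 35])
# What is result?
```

Recursive max over [25, 26, 26, 35] = 35

Answer: 35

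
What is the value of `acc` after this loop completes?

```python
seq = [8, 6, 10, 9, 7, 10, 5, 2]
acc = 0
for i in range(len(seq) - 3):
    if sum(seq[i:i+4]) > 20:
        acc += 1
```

Count windows with sum > 20
`acc` takes the values: 0 → 1 → 2 → 3 → 4 → 5

Answer: 5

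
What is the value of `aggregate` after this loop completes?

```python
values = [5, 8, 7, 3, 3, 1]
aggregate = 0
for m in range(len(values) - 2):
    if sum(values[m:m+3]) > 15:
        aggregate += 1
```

Count windows with sum > 15
`aggregate` takes the values: 0 → 1 → 2

Answer: 2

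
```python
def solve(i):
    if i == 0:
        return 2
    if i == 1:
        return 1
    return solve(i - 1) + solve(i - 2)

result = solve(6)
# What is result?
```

Build up from base cases: solve(0)=2, solve(1)=1, solve(2)=3, solve(3)=4, solve(4)=7, solve(5)=11, solve(6)=18

Answer: 18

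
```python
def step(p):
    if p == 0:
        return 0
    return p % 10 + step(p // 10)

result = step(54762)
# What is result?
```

Sum of digits of 54762: 2 + 6 + 7 + 4 + 5 = 24

Answer: 24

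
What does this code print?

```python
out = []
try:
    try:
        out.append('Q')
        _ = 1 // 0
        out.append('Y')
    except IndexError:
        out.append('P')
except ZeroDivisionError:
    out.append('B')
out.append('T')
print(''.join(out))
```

Execution trace: 'Q' (try body) → 'B' (outer except ZeroDivisionError) → 'T' (after the try/except). Output: QBT

Answer: QBT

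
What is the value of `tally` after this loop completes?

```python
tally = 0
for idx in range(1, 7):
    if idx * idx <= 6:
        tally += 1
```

Count numbers where idx² ≤ 6
`tally` takes the values: 0 → 1 → 2

Answer: 2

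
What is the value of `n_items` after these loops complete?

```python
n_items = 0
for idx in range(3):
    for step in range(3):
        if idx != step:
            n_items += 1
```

3² - 3 (exclude diagonal)
`n_items` takes the values: 0 → 1 → 2 → 3 → 4 → 5 → 6

Answer: 6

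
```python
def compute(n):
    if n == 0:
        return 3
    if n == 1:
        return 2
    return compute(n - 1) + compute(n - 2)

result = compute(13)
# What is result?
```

Build up from base cases: compute(0)=3, compute(1)=2, compute(2)=5, compute(3)=7, compute(4)=12, compute(5)=19, compute(6)=31, ..., compute(13)=898

Answer: 898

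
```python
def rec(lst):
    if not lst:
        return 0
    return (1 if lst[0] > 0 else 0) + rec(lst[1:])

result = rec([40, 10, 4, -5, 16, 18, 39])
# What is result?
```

Count of positive elements in [40, 10, 4, -5, 16, 18, 39] = 6

Answer: 6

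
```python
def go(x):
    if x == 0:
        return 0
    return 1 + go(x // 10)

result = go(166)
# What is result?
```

Count of digits of 166: 3

Answer: 3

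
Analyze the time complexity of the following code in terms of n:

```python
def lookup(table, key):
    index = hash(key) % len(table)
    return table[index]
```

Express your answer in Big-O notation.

This is Hash table lookup (average case). Time complexity: O(1).

Answer: O(1)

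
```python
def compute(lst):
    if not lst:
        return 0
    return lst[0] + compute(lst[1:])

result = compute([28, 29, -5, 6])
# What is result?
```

28 + 29 + (-5) + 6 + 0 = 58

Answer: 58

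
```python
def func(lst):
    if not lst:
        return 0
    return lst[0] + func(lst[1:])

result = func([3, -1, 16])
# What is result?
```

3 + (-1) + 16 + 0 = 18

Answer: 18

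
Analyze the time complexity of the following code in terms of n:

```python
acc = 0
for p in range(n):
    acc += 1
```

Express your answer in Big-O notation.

Each loop level contributes: n. Multiplying the contributions gives O(n).

Answer: O(n)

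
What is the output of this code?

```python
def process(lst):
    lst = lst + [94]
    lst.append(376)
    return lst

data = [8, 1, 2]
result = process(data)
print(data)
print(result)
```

Key concept: rebinding parameter vs mutation.
Step by step:
`data = [8, 1, 2]` → data = [8, 1, 2]
`result = process(data)` → result = [8, 1, 2, 94, 376]
`print(data)` → prints [8, 1, 2]
`print(result)` → prints [8, 1, 2, 94, 376]

Answer:
[8, 1, 2]
[8, 1, 2, 94, 376]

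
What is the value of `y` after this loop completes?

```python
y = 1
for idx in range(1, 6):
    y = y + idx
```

Start at 1, add 1 through 5
`y` takes the values: 1 → 2 → 4 → 7 → 11 → 16

Answer: 16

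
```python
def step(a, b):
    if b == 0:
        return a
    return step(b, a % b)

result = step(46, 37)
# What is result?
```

step(46, 37) -> step(37, 9) -> step(9, 1) -> step(1, 0) -> 1

Answer: 1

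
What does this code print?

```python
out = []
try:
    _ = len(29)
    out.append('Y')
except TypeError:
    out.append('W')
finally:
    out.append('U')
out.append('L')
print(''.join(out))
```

Execution trace: 'W' (except TypeError) → 'U' (finally) → 'L' (after the try/except). Output: WUL

Answer: WUL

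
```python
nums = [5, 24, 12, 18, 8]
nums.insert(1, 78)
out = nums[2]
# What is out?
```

Trace:
`nums = [5, 24, 12, 18, 8]` → nums = [5, 24, 12, 18, 8]
`nums.insert(1, 78)` → nums = [5, 78, 24, 12, 18, 8]
`out = nums[2]` → out = 24
So out = 24

Answer: 24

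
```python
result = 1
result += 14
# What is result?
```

Trace:
`result = 1` → result = 1
`result += 14` → result = 15
So result = 15

Answer: 15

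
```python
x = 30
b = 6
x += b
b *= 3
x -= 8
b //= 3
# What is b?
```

Trace:
`x = 30` → x = 30
`b = 6` → b = 6
`x += b` → x = 36
`b *= 3` → b = 18
`x -= 8` → x = 28
`b //= 3` → b = 6
So b = 6

Answer: 6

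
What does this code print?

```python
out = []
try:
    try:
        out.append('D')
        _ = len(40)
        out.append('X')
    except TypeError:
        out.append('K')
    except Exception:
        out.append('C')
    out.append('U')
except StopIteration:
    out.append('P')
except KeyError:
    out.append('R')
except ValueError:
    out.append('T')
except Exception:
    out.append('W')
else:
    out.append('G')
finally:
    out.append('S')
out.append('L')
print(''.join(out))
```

Execution trace: 'D' (inner try body) → 'K' (inner except TypeError) → 'U' (try body, no exception) → 'G' (else) → 'S' (finally) → 'L' (after the try/except). Output: DKUGSL

Answer: DKUGSL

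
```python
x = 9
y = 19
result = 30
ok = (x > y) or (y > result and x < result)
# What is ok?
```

Trace:
`x = 9` → x = 9
`y = 19` → y = 19
`result = 30` → result = 30
`ok = (x > y) or (y > result and x < result)` → ok = False
So ok = False

Answer: False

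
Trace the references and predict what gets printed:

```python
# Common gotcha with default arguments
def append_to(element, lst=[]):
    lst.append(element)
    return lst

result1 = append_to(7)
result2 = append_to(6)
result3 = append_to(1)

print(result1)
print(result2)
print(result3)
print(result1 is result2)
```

Key concept: mutable default argument gotcha.
Step by step:
`result1 = append_to(7)` → result1 = [7]
`result2 = append_to(6)` → result1 = [7, 6] (same object as result2); result2 = [7, 6] (same object as result1)
`result3 = append_to(1)` → result1 = [7, 6, 1] (same object as result2, result3); result2 = [7, 6, 1] (same object as result1, result3); result3 = [7, 6, 1] (same object as result1, result2)
`print(result1)` → prints [7, 6, 1]
`print(result2)` → prints [7, 6, 1]
`print(result3)` → prints [7, 6, 1]
`print(result1 is result2)` → prints True

Answer:
[7, 6, 1]
[7, 6, 1]
[7, 6, 1]
True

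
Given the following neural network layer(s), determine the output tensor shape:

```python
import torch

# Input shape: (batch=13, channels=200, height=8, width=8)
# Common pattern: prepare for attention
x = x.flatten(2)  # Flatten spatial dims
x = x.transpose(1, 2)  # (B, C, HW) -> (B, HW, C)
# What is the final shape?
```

Input: (13, 200, 8, 8) -> after flatten(2): (13, 200, 64) -> Output: (13, 64, 200)

Answer: (13, 64, 200)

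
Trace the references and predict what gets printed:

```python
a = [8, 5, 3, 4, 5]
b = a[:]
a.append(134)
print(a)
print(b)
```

Key concept: slice [:] creates copy.
Step by step:
`a = [8, 5, 3, 4, 5]` → a = [8, 5, 3, 4, 5]
`b = a[:]` → b = [8, 5, 3, 4, 5]
`a.append(134)` → a = [8, 5, 3, 4, 5, 134]
`print(a)` → prints [8, 5, 3, 4, 5, 134]
`print(b)` → prints [8, 5, 3, 4, 5]

Answer:
[8, 5, 3, 4, 5, 134]
[8, 5, 3, 4, 5]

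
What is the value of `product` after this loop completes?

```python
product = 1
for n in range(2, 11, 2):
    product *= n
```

Product of even numbers 2 to 10
`product` takes the values: 1 → 2 → 8 → 48 → 384 → 3840

Answer: 3840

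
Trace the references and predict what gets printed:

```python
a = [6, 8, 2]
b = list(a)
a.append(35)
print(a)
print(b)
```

Key concept: list() constructor creates copy.
Step by step:
`a = [6, 8, 2]` → a = [6, 8, 2]
`b = list(a)` → b = [6, 8, 2]
`a.append(35)` → a = [6, 8, 2, 35]
`print(a)` → prints [6, 8, 2, 35]
`print(b)` → prints [6, 8, 2]

Answer:
[6, 8, 2, 35]
[6, 8, 2]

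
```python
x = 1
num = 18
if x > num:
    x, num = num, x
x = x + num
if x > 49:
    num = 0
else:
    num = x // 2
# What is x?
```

Trace:
`x = 1` → x = 1
`num = 18` → num = 18
`if x > num: ...` → x > num is False → no variable changes
`x = x + num` → x = 19
`if x > 49: ...` → x > 49 is False, take else branch → num = 9
So x = 19

Answer: 19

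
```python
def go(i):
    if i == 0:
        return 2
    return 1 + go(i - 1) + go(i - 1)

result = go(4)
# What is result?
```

go(i) = 1 + 2·go(i-1), go(0)=2. Closed form: (2+1)·2^4 - 1 = 47.

Answer: 47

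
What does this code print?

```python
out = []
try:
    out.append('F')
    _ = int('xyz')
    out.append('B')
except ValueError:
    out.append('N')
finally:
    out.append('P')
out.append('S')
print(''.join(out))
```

Execution trace: 'F' (try body) → 'N' (except ValueError) → 'P' (finally) → 'S' (after the try/except). Output: FNPS

Answer: FNPS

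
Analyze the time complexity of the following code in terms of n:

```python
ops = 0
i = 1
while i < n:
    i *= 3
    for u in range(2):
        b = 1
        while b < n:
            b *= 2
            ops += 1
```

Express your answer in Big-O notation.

Each loop level contributes: log n × 1 × log n. Multiplying the contributions gives O(log² n).

Answer: O(log² n)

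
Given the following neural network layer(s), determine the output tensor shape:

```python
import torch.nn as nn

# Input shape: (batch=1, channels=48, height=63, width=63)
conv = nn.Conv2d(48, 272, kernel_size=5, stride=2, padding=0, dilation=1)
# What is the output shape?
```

Input: (1, 48, 63, 63) -> Output: (1, 272, 30, 30)

Answer: (1, 272, 30, 30)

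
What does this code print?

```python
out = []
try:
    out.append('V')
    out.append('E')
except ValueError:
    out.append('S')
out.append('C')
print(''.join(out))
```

Execution trace: 'V' (try body) → 'E' (try body, no exception) → 'C' (after the try/except). Output: VEC

Answer: VEC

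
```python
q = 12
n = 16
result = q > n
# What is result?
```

Trace:
`q = 12` → q = 12
`n = 16` → n = 16
`result = q > n` → result = False
So result = False

Answer: False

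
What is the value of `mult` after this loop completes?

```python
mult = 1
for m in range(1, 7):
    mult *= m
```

6! = 720
`mult` takes the values: 1 → 2 → 6 → 24 → 120 → 720

Answer: 720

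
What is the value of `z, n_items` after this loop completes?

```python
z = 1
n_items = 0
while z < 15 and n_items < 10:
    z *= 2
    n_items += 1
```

Double until >= 15 or 10 iterations
`z, n_items` takes the values: (1, 0) → (2, 0) → (2, 1) → (4, 1) → (4, 2) → (8, 2) → (8, 3) → (16, 3) → (16, 4)

Answer: 16, 4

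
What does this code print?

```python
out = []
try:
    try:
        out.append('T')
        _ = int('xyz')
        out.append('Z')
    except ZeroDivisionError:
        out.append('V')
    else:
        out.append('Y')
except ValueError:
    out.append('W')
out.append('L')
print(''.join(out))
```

Execution trace: 'T' (inner try body) → 'W' (outer except ValueError) → 'L' (after the try/except). Output: TWL

Answer: TWL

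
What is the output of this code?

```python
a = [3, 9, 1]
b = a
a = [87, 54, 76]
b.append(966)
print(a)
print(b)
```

Key concept: rebinding vs mutation: a is rebound to a new list, b still points at the original.
Step by step:
`a = [3, 9, 1]` → a = [3, 9, 1]
`b = a` → b = [3, 9, 1] (same object as a)
`a = [87, 54, 76]` → a = [87, 54, 76]
`b.append(966)` → b = [3, 9, 1, 966]
`print(a)` → prints [87, 54, 76]
`print(b)` → prints [3, 9, 1, 966]

Answer:
[87, 54, 76]
[3, 9, 1, 966]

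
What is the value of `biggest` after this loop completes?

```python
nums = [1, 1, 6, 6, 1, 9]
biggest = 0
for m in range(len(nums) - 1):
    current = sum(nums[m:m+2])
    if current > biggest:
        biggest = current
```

Max sum of 2-element window in [1, 1, 6, 6, 1, 9]
`biggest` takes the values: 0 → 2 → 7 → 12

Answer: 12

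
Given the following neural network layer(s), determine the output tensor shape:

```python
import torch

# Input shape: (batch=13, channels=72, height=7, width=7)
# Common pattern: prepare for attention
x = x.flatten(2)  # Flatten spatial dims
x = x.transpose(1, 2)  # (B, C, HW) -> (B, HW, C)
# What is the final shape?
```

Input: (13, 72, 7, 7) -> after flatten(2): (13, 72, 49) -> Output: (13, 49, 72)

Answer: (13, 49, 72)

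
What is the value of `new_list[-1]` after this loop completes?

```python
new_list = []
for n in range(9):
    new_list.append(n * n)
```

Last element of squares 0 to 8
`new_list` takes the values: [] → [0] → [0, 1] → [0, 1, 4] → [0, 1, 4, 9] → [0, 1, 4, 9, 16] → [0, 1, 4, 9, 16, 25] → [0, 1, 4, 9, 16, 25, 36] → [0, 1, 4, 9, 16, 25, 36, 49] → [0, 1, 4, 9, 16, 25, 36, 49, 64]
So `new_list[-1]` = 64

Answer: 64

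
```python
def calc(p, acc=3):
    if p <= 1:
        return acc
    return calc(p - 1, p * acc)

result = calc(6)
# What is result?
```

Accumulator trace (n, acc): (6, 3) -> (5, 18) -> (4, 90) -> (3, 360) -> (2, 1080) -> (1, 2160) -> return 2160

Answer: 2160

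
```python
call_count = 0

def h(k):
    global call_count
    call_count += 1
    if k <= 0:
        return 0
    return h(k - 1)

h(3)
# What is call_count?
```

Linear recursion stepping by 1: 4 calls from k=3 down to ≤0.

Answer: 4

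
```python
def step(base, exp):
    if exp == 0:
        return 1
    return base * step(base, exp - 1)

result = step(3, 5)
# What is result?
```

step(3, 5) = 3 * 3 * 3 * 3 * 3 = 243

Answer: 243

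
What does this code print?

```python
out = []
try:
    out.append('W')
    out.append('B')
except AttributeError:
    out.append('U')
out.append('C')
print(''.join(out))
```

Execution trace: 'W' (try body) → 'B' (try body, no exception) → 'C' (after the try/except). Output: WBC

Answer: WBC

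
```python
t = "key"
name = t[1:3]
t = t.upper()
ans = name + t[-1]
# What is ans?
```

Trace:
`t = "key"` → t = 'key'
`name = t[1:3]` → name = 'ey'
`t = t.upper()` → t = 'KEY'
`ans = name + t[-1]` → ans = 'eyY'
So ans = 'eyY'

Answer: 'eyY'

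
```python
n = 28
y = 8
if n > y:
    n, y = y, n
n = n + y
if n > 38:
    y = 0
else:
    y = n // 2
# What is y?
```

Trace:
`n = 28` → n = 28
`y = 8` → y = 8
`if n > y: ...` → n > y is True → n = 8; y = 28
`n = n + y` → n = 36
`if n > 38: ...` → n > 38 is False, take else branch → y = 18
So y = 18

Answer: 18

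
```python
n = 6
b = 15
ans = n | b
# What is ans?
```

Trace:
`n = 6` → n = 6
`b = 15` → b = 15
`ans = n | b` → ans = 15
So ans = 15

Answer: 15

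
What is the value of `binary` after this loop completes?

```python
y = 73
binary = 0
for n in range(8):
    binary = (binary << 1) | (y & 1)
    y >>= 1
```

Reverse lowest 8 bits of 73
`binary` takes the values: 0 → 1 → 2 → 4 → 9 → 18 → 36 → 73 → 146

Answer: 146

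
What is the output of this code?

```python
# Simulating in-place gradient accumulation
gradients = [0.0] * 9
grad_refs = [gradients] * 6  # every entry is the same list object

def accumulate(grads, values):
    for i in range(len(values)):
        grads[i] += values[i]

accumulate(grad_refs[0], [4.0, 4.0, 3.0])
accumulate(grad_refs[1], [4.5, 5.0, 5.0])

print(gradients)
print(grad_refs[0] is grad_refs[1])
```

Key concept: gradient accumulation aliasing.
Step by step:
`gradients = [0.0] * 9` → gradients = [0.0, 0.0, 0.0, 0.0, 0.0, 0.0, 0.0, 0.0, 0.0]
`grad_refs = [gradients] * 6` → grad_refs = [[0.0, 0.0, 0.0, 0.0, 0.0, 0.0, 0.0, 0.0, 0.0], [0.0, 0.0, 0.0, 0.0, 0.0, 0.0, 0.0, 0.0, 0.0], [0.0, 0.0, 0.0, 0.0, 0.0, 0.0, 0.0, 0.0, 0.0], [0.0, 0.0, 0.0, 0.0, 0.0, 0.0, 0.0, 0.0, 0.0], [0.0, 0.0, 0.0, 0.0, 0.0, 0.0, 0.0, 0.0, 0.0], [0.0, 0.0, 0.0, 0.0, 0.0, 0.0, 0.0, 0.0, 0.0]]
`accumulate(grad_refs[0], [4.0, 4.0, 3.0])` → gradients = [4.0, 4.0, 3.0, 0.0, 0.0, 0.0, 0.0, 0.0, 0.0]; grad_refs = [[4.0, 4.0, 3.0, 0.0, 0.0, 0.0, 0.0, 0.0, 0.0], [4.0, 4.0, 3.0, 0.0, 0.0, 0.0, 0.0, 0.0, 0.0], [4.0, 4.0, 3.0, 0.0, 0.0, 0.0, 0.0, 0.0, 0.0], [4.0, 4.0, 3.0, 0.0, 0.0, 0.0, 0.0, 0.0, 0.0], [4.0, 4.0, 3.0, 0.0, 0.0, 0.0, 0.0, 0.0, 0.0], [4.0, 4.0, 3.0, 0.0, 0.0, 0.0, 0.0, 0.0, 0.0]]
`accumulate(grad_refs[1], [4.5, 5.0, 5.0])` → gradients = [8.5, 9.0, 8.0, 0.0, 0.0, 0.0, 0.0, 0.0, 0.0]; grad_refs = [[8.5, 9.0, 8.0, 0.0, 0.0, 0.0, 0.0, 0.0, 0.0], [8.5, 9.0, 8.0, 0.0, 0.0, 0.0, 0.0, 0.0, 0.0], [8.5, 9.0, 8.0, 0.0, 0.0, 0.0, 0.0, 0.0, 0.0], [8.5, 9.0, 8.0, 0.0, 0.0, 0.0, 0.0, 0.0, 0.0], [8.5, 9.0, 8.0, 0.0, 0.0, 0.0, 0.0, 0.0, 0.0], [8.5, 9.0, 8.0, 0.0, 0.0, 0.0, 0.0, 0.0, 0.0]]
`print(gradients)` → prints [8.5, 9.0, 8.0, 0.0, 0.0, 0.0, 0.0, 0.0, 0.0]
`print(grad_refs[0] is grad_refs[1])` → prints True

Answer:
[8.5, 9.0, 8.0, 0.0, 0.0, 0.0, 0.0, 0.0, 0.0]
True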